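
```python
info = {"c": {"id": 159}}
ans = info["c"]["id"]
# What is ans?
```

Trace:
`info = {"c": {"id": 159}}` → info = {'c': {'id': 159}}
`ans = info["c"]["id"]` → ans = 159
So ans = 159

Answer: 159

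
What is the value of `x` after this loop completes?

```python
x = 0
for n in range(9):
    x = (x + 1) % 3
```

Increment mod 3, 9 times = 0
`x` takes the values: 0 → 1 → 2 → 0 → 1 → 2 → 0 → 1 → 2 → 0

Answer: 0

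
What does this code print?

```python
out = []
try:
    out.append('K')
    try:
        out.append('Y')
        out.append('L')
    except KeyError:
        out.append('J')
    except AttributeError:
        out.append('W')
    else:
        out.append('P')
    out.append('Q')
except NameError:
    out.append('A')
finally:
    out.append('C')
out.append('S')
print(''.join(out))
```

Execution trace: 'K' (try body) → 'Y' (inner try body) → 'L' (inner try body, no exception) → 'P' (inner else) → 'Q' (try body, no exception) → 'C' (finally) → 'S' (after the try/except). Output: KYLPQCS

Answer: KYLPQCS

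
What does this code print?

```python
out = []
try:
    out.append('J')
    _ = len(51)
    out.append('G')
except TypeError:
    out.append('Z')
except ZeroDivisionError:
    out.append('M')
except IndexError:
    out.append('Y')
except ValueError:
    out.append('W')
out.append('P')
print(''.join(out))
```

Execution trace: 'J' (try body) → 'Z' (except TypeError) → 'P' (after the try/except). Output: JZP

Answer: JZP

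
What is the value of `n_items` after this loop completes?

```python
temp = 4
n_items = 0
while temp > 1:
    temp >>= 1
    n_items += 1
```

Count right shifts until 1
`n_items` takes the values: 0 → 1 → 2

Answer: 2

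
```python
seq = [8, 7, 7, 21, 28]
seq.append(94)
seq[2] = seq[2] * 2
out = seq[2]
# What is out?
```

Trace:
`seq = [8, 7, 7, 21, 28]` → seq = [8, 7, 7, 21, 28]
`seq.append(94)` → seq = [8, 7, 7, 21, 28, 94]
`seq[2] = seq[2] * 2` → seq = [8, 7, 14, 21, 28, 94]
`out = seq[2]` → out = 14
So out = 14

Answer: 14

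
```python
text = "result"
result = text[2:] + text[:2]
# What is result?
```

Trace:
`text = "result"` → text = 'result'
`result = text[2:] + text[:2]` → result = 'sultre'
So result = 'sultre'

Answer: 'sultre'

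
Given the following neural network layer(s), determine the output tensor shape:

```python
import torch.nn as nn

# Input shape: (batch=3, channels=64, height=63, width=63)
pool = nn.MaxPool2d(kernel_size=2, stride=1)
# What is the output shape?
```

Input: (3, 64, 63, 63) -> Output: (3, 64, 62, 62)

Answer: (3, 64, 62, 62)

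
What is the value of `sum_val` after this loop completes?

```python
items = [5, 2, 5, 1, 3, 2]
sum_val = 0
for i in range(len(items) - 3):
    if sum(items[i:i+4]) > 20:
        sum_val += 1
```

Count windows with sum > 20
`sum_val` takes the values: 0

Answer: 0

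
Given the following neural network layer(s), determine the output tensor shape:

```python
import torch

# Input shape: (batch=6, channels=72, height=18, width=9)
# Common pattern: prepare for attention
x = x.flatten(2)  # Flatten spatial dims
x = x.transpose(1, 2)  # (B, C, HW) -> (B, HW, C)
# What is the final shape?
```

Input: (6, 72, 18, 9) -> after flatten(2): (6, 72, 162) -> Output: (6, 162, 72)

Answer: (6, 162, 72)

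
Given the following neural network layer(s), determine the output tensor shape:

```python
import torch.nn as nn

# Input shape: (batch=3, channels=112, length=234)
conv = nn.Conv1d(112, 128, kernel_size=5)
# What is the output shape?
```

Input: (3, 112, 234) -> Output: (3, 128, 230)

Answer: (3, 128, 230)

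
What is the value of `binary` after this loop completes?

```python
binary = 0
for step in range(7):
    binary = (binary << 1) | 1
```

Build 7 consecutive 1-bits: 0b1111111
`binary` takes the values: 0 → 1 → 3 → 7 → 15 → 31 → 63 → 127

Answer: 127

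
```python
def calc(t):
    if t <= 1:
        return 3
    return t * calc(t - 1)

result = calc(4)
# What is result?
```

calc(4) = 4 * 3 * 2 * 3 = 72

Answer: 72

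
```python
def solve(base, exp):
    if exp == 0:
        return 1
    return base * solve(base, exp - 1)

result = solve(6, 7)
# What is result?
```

solve(6, 7) = 6 * 6 * 6 * 6 * 6 * 6 * 6 = 279936

Answer: 279936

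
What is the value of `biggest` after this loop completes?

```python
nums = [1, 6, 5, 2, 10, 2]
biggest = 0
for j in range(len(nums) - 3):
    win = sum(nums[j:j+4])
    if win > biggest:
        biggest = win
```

Max sum of 4-element window in [1, 6, 5, 2, 10, 2]
`biggest` takes the values: 0 → 14 → 23

Answer: 23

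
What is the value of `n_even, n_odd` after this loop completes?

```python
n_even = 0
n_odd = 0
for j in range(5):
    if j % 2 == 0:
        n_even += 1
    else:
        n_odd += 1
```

Count evens and odds in range(5)
`n_even, n_odd` takes the values: (0, 0) → (1, 0) → (1, 1) → (2, 1) → (2, 2) → (3, 2)

Answer: 3, 2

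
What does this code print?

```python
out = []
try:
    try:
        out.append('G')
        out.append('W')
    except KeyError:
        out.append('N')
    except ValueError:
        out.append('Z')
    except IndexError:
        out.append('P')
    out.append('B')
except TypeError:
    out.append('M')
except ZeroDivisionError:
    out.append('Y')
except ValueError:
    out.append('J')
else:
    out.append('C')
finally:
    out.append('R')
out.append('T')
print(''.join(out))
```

Execution trace: 'G' (inner try body) → 'W' (inner try body, no exception) → 'B' (try body, no exception) → 'C' (else) → 'R' (finally) → 'T' (after the try/except). Output: GWBCRT

Answer: GWBCRT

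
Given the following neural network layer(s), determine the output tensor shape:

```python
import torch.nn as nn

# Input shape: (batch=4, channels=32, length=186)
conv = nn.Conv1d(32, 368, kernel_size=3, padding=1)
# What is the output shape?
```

Input: (4, 32, 186) -> Output: (4, 368, 186)

Answer: (4, 368, 186)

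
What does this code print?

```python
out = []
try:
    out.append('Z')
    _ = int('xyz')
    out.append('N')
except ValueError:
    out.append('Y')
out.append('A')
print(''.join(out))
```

Execution trace: 'Z' (try body) → 'Y' (except ValueError) → 'A' (after the try/except). Output: ZYA

Answer: ZYA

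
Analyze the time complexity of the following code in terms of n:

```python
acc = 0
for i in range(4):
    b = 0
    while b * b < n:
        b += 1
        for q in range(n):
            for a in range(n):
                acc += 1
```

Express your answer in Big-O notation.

Each loop level contributes: 1 × √n × n × n. Multiplying the contributions gives O(n^2√n).

Answer: O(n^2√n)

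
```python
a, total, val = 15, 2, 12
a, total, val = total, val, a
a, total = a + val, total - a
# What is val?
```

Trace:
`a, total, val = 15, 2, 12` → a = 15; total = 2; val = 12
`a, total, val = total, val, a` → a = 2; total = 12; val = 15
`a, total = a + val, total - a` → a = 17; total = 10
So val = 15

Answer: 15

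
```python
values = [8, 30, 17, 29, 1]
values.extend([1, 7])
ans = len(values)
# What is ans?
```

Trace:
`values = [8, 30, 17, 29, 1]` → values = [8, 30, 17, 29, 1]
`values.extend([1, 7])` → values = [8, 30, 17, 29, 1, 1, 7]
`ans = len(values)` → ans = 7
So ans = 7

Answer: 7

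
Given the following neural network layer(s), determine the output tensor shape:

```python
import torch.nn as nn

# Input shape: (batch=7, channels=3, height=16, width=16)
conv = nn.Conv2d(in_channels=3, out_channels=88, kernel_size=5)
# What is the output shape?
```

Input: (7, 3, 16, 16) -> Output: (7, 88, 12, 12)

Answer: (7, 88, 12, 12)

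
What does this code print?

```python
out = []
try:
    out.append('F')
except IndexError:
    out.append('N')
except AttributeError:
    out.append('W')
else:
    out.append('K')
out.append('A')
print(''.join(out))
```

Execution trace: 'F' (try body, no exception) → 'K' (else) → 'A' (after the try/except). Output: FKA

Answer: FKA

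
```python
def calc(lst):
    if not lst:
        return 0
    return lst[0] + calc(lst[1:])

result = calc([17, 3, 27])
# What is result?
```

17 + 3 + 27 + 0 = 47

Answer: 47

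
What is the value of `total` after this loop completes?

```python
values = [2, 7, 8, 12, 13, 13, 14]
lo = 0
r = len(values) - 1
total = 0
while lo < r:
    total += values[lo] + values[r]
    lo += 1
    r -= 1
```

Sum of pairs from ends
`total` takes the values: 0 → 16 → 36 → 57

Answer: 57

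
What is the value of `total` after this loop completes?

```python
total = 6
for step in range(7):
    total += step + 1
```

Start at 6, add 1 to 7 = 34
`total` takes the values: 6 → 7 → 9 → 12 → 16 → 21 → 27 → 34

Answer: 34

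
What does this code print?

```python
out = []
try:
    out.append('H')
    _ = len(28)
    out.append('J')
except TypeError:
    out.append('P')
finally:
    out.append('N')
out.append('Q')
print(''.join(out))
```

Execution trace: 'H' (try body) → 'P' (except TypeError) → 'N' (finally) → 'Q' (after the try/except). Output: HPNQ

Answer: HPNQ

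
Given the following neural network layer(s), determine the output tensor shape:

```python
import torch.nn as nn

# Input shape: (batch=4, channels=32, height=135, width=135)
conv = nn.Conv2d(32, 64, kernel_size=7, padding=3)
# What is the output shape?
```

Input: (4, 32, 135, 135) -> Output: (4, 64, 135, 135)

Answer: (4, 64, 135, 135)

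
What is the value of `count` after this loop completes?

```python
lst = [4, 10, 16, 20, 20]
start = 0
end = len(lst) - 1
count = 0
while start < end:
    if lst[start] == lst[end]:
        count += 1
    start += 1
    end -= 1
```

Count matching pairs from ends
`count` takes the values: 0

Answer: 0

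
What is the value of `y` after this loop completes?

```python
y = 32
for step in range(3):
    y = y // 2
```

Halve 3 times: 32 // 2^3 = 4
`y` takes the values: 32 → 16 → 8 → 4

Answer: 4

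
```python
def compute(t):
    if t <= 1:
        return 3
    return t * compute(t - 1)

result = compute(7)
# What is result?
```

compute(7) = 7 * 6 * 5 * 4 * 3 * 2 * 3 = 15120

Answer: 15120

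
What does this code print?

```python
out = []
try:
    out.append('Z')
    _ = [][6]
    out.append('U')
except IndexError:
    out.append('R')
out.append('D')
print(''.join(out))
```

Execution trace: 'Z' (try body) → 'R' (except IndexError) → 'D' (after the try/except). Output: ZRD

Answer: ZRD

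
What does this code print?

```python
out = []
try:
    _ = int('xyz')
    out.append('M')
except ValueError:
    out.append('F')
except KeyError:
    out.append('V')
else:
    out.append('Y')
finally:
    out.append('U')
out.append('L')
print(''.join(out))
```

Execution trace: 'F' (except ValueError) → 'U' (finally) → 'L' (after the try/except). Output: FUL

Answer: FUL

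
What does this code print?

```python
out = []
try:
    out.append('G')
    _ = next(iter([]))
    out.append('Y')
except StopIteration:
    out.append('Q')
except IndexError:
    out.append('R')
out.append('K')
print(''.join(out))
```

Execution trace: 'G' (try body) → 'Q' (except StopIteration) → 'K' (after the try/except). Output: GQK

Answer: GQK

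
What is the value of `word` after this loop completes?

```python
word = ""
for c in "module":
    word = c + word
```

Reverse 'module'
`word` takes the values: "" → "m" → "om" → "dom" → "udom" → "ludom" → "eludom"

Answer: "eludom"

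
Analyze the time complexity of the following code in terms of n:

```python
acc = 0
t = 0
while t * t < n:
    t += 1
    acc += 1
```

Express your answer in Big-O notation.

Each loop level contributes: √n. Multiplying the contributions gives O(√n).

Answer: O(√n)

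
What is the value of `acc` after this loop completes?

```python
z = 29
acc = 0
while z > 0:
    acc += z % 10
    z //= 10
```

Sum digits of 29
`acc` takes the values: 0 → 9 → 11

Answer: 11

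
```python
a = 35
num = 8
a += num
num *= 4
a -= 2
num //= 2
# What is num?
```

Trace:
`a = 35` → a = 35
`num = 8` → num = 8
`a += num` → a = 43
`num *= 4` → num = 32
`a -= 2` → a = 41
`num //= 2` → num = 16
So num = 16

Answer: 16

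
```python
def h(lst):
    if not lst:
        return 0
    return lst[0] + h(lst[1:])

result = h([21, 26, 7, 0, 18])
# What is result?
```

21 + 26 + 7 + 0 + 18 + 0 = 72

Answer: 72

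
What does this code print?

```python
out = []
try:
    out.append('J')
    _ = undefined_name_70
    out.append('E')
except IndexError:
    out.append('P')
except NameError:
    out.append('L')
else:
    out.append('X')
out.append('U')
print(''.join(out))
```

Execution trace: 'J' (try body) → 'L' (except NameError) → 'U' (after the try/except). Output: JLU

Answer: JLU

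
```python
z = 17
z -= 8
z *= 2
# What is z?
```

Trace:
`z = 17` → z = 17
`z -= 8` → z = 9
`z *= 2` → z = 18
So z = 18

Answer: 18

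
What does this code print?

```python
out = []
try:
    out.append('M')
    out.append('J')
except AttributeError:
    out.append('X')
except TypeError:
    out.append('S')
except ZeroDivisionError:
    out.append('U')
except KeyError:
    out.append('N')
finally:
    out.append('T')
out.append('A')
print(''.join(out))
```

Execution trace: 'M' (try body) → 'J' (try body, no exception) → 'T' (finally) → 'A' (after the try/except). Output: MJTA

Answer: MJTA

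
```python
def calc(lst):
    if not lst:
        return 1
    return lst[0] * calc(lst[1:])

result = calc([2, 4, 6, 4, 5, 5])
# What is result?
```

Product over [2, 4, 6, 4, 5, 5] = 2 * 4 * 6 * 4 * 5 * 5 = 4800

Answer: 4800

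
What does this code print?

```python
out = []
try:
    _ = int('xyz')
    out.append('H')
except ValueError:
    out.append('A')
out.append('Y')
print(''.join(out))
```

Execution trace: 'A' (except ValueError) → 'Y' (after the try/except). Output: AY

Answer: AY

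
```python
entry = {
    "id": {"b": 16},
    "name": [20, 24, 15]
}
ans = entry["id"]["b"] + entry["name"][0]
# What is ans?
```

Trace:
`entry = { ...` → entry = {'id': {'b': 16}, 'name': [20, 24, 15]}
`ans = entry["id"]["b"] + entry["name"][0]` → ans = 36
So ans = 36

Answer: 36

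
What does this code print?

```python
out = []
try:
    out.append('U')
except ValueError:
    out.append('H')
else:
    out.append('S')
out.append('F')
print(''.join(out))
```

Execution trace: 'U' (try body, no exception) → 'S' (else) → 'F' (after the try/except). Output: USF

Answer: USF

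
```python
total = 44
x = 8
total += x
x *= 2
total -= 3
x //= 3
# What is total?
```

Trace:
`total = 44` → total = 44
`x = 8` → x = 8
`total += x` → total = 52
`x *= 2` → x = 16
`total -= 3` → total = 49
`x //= 3` → x = 5
So total = 49

Answer: 49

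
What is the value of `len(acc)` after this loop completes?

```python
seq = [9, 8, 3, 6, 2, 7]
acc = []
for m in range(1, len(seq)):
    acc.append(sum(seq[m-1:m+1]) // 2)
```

Number of 2-element averages
`acc` takes the values: [] → [8] → [8, 5] → [8, 5, 4] → [8, 5, 4, 4] → [8, 5, 4, 4, 4]
So `len(acc)` = 5

Answer: 5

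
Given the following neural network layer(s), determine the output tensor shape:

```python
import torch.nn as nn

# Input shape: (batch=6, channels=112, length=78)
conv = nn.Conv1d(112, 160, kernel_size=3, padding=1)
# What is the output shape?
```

Input: (6, 112, 78) -> Output: (6, 160, 78)

Answer: (6, 160, 78)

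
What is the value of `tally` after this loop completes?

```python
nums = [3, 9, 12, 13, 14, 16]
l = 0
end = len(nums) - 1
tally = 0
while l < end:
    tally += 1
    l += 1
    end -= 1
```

Iterations until pointers meet (list length 6)
`tally` takes the values: 0 → 1 → 2 → 3

Answer: 3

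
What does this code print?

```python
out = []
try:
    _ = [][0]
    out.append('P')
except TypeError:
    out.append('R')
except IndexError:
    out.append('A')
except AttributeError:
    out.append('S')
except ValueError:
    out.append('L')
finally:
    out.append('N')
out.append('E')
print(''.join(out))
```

Execution trace: 'A' (except IndexError) → 'N' (finally) → 'E' (after the try/except). Output: ANE

Answer: ANE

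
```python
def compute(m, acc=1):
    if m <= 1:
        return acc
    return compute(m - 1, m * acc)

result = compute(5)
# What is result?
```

Accumulator trace (n, acc): (5, 1) -> (4, 5) -> (3, 20) -> (2, 60) -> (1, 120) -> return 120

Answer: 120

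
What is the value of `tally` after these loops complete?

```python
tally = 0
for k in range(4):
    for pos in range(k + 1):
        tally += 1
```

Triangle: 1 + 2 + ... + 4
`tally` takes the values: 0 → 1 → 2 → 3 → 4 → 5 → 6 → 7 → 8 → 9 → 10

Answer: 10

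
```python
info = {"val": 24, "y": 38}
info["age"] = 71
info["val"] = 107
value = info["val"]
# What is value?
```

Trace:
`info = {"val": 24, "y": 38}` → info = {'val': 24, 'y': 38}
`info["age"] = 71` → info = {'val': 24, 'y': 38, 'age': 71}
`info["val"] = 107` → info = {'val': 107, 'y': 38, 'age': 71}
`value = info["val"]` → value = 107
So value = 107

Answer: 107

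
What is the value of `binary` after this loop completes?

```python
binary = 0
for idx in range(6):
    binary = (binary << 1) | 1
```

Build 6 consecutive 1-bits: 0b111111
`binary` takes the values: 0 → 1 → 3 → 7 → 15 → 31 → 63

Answer: 63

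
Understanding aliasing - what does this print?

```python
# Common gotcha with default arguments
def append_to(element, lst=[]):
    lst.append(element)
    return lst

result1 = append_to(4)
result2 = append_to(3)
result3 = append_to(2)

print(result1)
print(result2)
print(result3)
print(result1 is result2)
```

Key concept: mutable default argument gotcha.
Step by step:
`result1 = append_to(4)` → result1 = [4]
`result2 = append_to(3)` → result1 = [4, 3] (same object as result2); result2 = [4, 3] (same object as result1)
`result3 = append_to(2)` → result1 = [4, 3, 2] (same object as result2, result3); result2 = [4, 3, 2] (same object as result1, result3); result3 = [4, 3, 2] (same object as result1, result2)
`print(result1)` → prints [4, 3, 2]
`print(result2)` → prints [4, 3, 2]
`print(result3)` → prints [4, 3, 2]
`print(result1 is result2)` → prints True

Answer:
[4, 3, 2]
[4, 3, 2]
[4, 3, 2]
True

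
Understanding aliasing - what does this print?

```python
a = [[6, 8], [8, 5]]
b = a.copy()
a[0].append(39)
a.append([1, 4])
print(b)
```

Key concept: shallow copy with nested lists.
Step by step:
`a = [[6, 8], [8, 5]]` → a = [[6, 8], [8, 5]]
`b = a.copy()` → b = [[6, 8], [8, 5]]
`a[0].append(39)` → a = [[6, 8, 39], [8, 5]]; b = [[6, 8, 39], [8, 5]]
`a.append([1, 4])` → a = [[6, 8, 39], [8, 5], [1, 4]]
`print(b)` → prints [[6, 8, 39], [8, 5]]

Answer: [[6, 8, 39], [8, 5]]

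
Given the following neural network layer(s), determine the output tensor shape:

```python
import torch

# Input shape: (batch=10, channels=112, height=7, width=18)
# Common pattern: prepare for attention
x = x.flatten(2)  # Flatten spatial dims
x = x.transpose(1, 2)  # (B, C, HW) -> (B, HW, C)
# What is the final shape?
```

Input: (10, 112, 7, 18) -> after flatten(2): (10, 112, 126) -> Output: (10, 126, 112)

Answer: (10, 126, 112)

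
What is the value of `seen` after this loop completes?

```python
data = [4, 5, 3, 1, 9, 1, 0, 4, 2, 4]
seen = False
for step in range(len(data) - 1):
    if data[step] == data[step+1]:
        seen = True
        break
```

Check consecutive duplicates in [4, 5, 3, 1, 9, 1, 0, 4, 2, 4]
`seen` takes the values: False

Answer: False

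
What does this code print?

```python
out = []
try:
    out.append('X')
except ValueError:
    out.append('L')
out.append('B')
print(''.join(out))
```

Execution trace: 'X' (try body, no exception) → 'B' (after the try/except). Output: XB

Answer: XB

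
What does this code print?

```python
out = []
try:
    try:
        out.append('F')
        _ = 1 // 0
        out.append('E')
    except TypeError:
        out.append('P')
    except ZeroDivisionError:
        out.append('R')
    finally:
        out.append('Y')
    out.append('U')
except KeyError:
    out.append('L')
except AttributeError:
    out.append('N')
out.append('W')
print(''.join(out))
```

Execution trace: 'F' (inner try body) → 'R' (inner except ZeroDivisionError) → 'Y' (inner finally) → 'U' (try body, no exception) → 'W' (after the try/except). Output: FRYUW

Answer: FRYUW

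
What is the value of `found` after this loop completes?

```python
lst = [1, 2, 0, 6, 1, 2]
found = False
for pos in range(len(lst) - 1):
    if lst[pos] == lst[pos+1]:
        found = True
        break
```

Check consecutive duplicates in [1, 2, 0, 6, 1, 2]
`found` takes the values: False

Answer: False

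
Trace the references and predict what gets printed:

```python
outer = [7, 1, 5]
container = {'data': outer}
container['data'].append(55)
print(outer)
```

Key concept: dict holds reference to list.
Step by step:
`outer = [7, 1, 5]` → outer = [7, 1, 5]
`container = {'data': outer}` → container = {'data': [7, 1, 5]}
`container['data'].append(55)` → outer = [7, 1, 5, 55]; container = {'data': [7, 1, 5, 55]}
`print(outer)` → prints [7, 1, 5, 55]

Answer: [7, 1, 5, 55]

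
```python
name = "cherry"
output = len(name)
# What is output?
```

Trace:
`name = "cherry"` → name = 'cherry'
`output = len(name)` → output = 6
So output = 6

Answer: 6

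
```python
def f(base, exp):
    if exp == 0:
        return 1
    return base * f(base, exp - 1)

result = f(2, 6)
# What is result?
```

f(2, 6) = 2 * 2 * 2 * 2 * 2 * 2 = 64

Answer: 64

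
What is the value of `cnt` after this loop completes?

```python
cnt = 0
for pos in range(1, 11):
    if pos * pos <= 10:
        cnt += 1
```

Count numbers where pos² ≤ 10
`cnt` takes the values: 0 → 1 → 2 → 3

Answer: 3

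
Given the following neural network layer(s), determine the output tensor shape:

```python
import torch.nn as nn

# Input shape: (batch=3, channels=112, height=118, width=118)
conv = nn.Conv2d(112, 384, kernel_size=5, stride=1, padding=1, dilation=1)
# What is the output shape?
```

Input: (3, 112, 118, 118) -> Output: (3, 384, 116, 116)

Answer: (3, 384, 116, 116)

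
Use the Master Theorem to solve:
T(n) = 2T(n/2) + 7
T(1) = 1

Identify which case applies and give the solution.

a=2, b=2, f(n)=7. log_2(2) = 1. Since c=0 < 1, Case 1 applies: T(n) = Θ(n^log_b(a)) = O(n).

Answer: O(n) - Case 1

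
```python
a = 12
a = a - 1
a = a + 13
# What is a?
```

Trace:
`a = 12` → a = 12
`a = a - 1` → a = 11
`a = a + 13` → a = 24
So a = 24

Answer: 24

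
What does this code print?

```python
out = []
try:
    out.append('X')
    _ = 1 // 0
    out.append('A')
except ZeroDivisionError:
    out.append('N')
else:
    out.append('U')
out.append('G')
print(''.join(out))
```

Execution trace: 'X' (try body) → 'N' (except ZeroDivisionError) → 'G' (after the try/except). Output: XNG

Answer: XNG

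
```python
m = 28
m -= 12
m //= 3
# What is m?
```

Trace:
`m = 28` → m = 28
`m -= 12` → m = 16
`m //= 3` → m = 5
So m = 5

Answer: 5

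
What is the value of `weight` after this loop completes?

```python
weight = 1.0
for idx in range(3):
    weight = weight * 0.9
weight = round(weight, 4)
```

Exponential decay: 1.0 * 0.9^3
`weight` takes the values: 1.0 → 0.9 → 0.81 → 0.729

Answer: 0.729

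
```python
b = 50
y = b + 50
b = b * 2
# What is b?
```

Trace:
`b = 50` → b = 50
`y = b + 50` → y = 100
`b = b * 2` → b = 100
So b = 100

Answer: 100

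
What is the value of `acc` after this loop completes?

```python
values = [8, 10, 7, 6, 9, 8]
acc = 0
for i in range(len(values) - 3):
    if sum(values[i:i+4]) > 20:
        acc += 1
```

Count windows with sum > 20
`acc` takes the values: 0 → 1 → 2 → 3

Answer: 3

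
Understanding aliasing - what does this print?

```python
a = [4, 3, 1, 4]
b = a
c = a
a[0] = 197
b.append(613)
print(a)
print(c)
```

Key concept: multiple aliases.
Step by step:
`a = [4, 3, 1, 4]` → a = [4, 3, 1, 4]
`b = a` → b = [4, 3, 1, 4] (same object as a)
`c = a` → c = [4, 3, 1, 4] (same object as a, b)
`a[0] = 197` → a = [197, 3, 1, 4] (same object as b, c); b = [197, 3, 1, 4] (same object as a, c); c = [197, 3, 1, 4] (same object as a, b)
`b.append(613)` → a = [197, 3, 1, 4, 613] (same object as b, c); b = [197, 3, 1, 4, 613] (same object as a, c); c = [197, 3, 1, 4, 613] (same object as a, b)
`print(a)` → prints [197, 3, 1, 4, 613]
`print(c)` → prints [197, 3, 1, 4, 613]

Answer:
[197, 3, 1, 4, 613]
[197, 3, 1, 4, 613]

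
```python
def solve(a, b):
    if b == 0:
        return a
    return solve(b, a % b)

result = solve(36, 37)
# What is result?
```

solve(36, 37) -> solve(37, 36) -> solve(36, 1) -> solve(1, 0) -> 1

Answer: 1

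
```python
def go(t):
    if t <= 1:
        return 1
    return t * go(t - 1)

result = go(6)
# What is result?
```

go(6) = 6 * 5 * 4 * 3 * 2 * 1 = 720

Answer: 720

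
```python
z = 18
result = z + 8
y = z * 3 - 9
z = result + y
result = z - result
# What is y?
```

Trace:
`z = 18` → z = 18
`result = z + 8` → result = 26
`y = z * 3 - 9` → y = 45
`z = result + y` → z = 71
`result = z - result` → result = 45
So y = 45

Answer: 45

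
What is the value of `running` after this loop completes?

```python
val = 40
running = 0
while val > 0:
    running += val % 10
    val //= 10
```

Sum digits of 40
`running` takes the values: 0 → 4

Answer: 4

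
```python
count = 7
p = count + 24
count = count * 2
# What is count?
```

Trace:
`count = 7` → count = 7
`p = count + 24` → p = 31
`count = count * 2` → count = 14
So count = 14

Answer: 14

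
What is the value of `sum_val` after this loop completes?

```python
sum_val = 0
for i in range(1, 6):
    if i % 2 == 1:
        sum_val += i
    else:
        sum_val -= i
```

Add odd, subtract even
`sum_val` takes the values: 0 → 1 → -1 → 2 → -2 → 3

Answer: 3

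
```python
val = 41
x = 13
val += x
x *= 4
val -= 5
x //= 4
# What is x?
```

Trace:
`val = 41` → val = 41
`x = 13` → x = 13
`val += x` → val = 54
`x *= 4` → x = 52
`val -= 5` → val = 49
`x //= 4` → x = 13
So x = 13

Answer: 13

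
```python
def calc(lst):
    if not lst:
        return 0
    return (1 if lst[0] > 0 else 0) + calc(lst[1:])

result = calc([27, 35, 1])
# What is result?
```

Count of positive elements in [27, 35, 1] = 3

Answer: 3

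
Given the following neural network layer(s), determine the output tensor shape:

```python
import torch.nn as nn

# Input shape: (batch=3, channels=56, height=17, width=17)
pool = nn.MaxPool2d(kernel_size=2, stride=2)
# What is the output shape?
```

Input: (3, 56, 17, 17) -> Output: (3, 56, 8, 8)

Answer: (3, 56, 8, 8)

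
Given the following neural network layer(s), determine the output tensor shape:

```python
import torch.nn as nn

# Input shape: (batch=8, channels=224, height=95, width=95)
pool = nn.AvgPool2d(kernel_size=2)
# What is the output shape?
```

Input: (8, 224, 95, 95) -> Output: (8, 224, 47, 47)

Answer: (8, 224, 47, 47)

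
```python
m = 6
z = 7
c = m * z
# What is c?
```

Trace:
`m = 6` → m = 6
`z = 7` → z = 7
`c = m * z` → c = 42
So c = 42

Answer: 42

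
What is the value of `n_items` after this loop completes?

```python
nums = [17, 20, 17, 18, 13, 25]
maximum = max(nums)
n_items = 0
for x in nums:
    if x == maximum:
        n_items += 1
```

Count of max value 25 in [17, 20, 17, 18, 13, 25]
`n_items` takes the values: 0 → 1

Answer: 1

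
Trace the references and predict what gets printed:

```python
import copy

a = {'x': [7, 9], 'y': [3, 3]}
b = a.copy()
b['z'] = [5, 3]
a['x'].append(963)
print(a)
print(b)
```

Key concept: shallow copy of dict with mutable values.
Step by step:
`a = {'x': [7, 9], 'y': [3, 3]}` → a = {'x': [7, 9], 'y': [3, 3]}
`b = a.copy()` → b = {'x': [7, 9], 'y': [3, 3]}
`b['z'] = [5, 3]` → b = {'x': [7, 9], 'y': [3, 3], 'z': [5, 3]}
`a['x'].append(963)` → a = {'x': [7, 9, 963], 'y': [3, 3]}; b = {'x': [7, 9, 963], 'y': [3, 3], 'z': [5, 3]}
`print(a)` → prints {'x': [7, 9, 963], 'y': [3, 3]}
`print(b)` → prints {'x': [7, 9, 963], 'y': [3, 3], 'z': [5, 3]}

Answer:
{'x': [7, 9, 963], 'y': [3, 3]}
{'x': [7, 9, 963], 'y': [3, 3], 'z': [5, 3]}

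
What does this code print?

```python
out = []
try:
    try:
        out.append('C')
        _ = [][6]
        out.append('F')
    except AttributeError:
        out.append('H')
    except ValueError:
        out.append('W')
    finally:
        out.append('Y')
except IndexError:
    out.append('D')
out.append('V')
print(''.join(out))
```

Execution trace: 'C' (try body) → 'Y' (finally) → 'D' (outer except IndexError) → 'V' (after the try/except). Output: CYDV

Answer: CYDV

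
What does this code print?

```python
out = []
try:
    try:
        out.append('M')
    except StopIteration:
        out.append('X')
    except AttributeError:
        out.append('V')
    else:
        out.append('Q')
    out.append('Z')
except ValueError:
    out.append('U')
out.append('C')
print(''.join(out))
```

Execution trace: 'M' (inner try body, no exception) → 'Q' (inner else) → 'Z' (try body, no exception) → 'C' (after the try/except). Output: MQZC

Answer: MQZC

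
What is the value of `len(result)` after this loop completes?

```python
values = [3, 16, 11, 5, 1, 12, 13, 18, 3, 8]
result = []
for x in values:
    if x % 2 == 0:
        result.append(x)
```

Count even numbers in [3, 16, 11, 5, 1, 12, 13, 18, 3, 8]
`result` takes the values: [] → [16] → [16, 12] → [16, 12, 18] → [16, 12, 18, 8]
So `len(result)` = 4

Answer: 4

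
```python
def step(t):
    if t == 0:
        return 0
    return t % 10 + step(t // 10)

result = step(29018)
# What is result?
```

Sum of digits of 29018: 8 + 1 + 0 + 9 + 2 = 20

Answer: 20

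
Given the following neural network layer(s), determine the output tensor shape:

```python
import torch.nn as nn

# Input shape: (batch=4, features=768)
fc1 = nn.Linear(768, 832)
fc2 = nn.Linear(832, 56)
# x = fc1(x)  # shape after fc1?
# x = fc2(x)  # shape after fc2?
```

Input: (4, 768) -> after fc1: (4, 832) -> Output: (4, 56)

Answer: (4, 56)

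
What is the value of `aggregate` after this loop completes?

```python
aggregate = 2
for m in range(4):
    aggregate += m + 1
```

Start at 2, add 1 to 4 = 12
`aggregate` takes the values: 2 → 3 → 5 → 8 → 12

Answer: 12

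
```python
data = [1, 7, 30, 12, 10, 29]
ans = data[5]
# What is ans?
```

Trace:
`data = [1, 7, 30, 12, 10, 29]` → data = [1, 7, 30, 12, 10, 29]
`ans = data[5]` → ans = 29
So ans = 29

Answer: 29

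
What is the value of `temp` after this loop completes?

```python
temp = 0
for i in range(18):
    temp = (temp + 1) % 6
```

Increment mod 6, 18 times = 0
`temp` takes the values: 0 → 1 → 2 → 3 → 4 → 5 → 0 → 1 → 2 → 3 → 4 → 5 → 0 → 1 → 2 → 3 → 4 → 5 → 0

Answer: 0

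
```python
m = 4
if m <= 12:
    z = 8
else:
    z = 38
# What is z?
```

Trace:
`m = 4` → m = 4
`if m <= 12: ...` → m <= 12 is True → z = 8
So z = 8

Answer: 8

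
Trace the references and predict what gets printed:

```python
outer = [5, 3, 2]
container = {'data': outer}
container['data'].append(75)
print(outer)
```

Key concept: dict holds reference to list.
Step by step:
`outer = [5, 3, 2]` → outer = [5, 3, 2]
`container = {'data': outer}` → container = {'data': [5, 3, 2]}
`container['data'].append(75)` → outer = [5, 3, 2, 75]; container = {'data': [5, 3, 2, 75]}
`print(outer)` → prints [5, 3, 2, 75]

Answer: [5, 3, 2, 75]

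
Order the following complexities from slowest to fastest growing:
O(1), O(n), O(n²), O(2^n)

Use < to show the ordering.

Ordered by growth rate: O(1) < O(n) < O(n²) < O(2^n)

Answer: O(1) < O(n) < O(n²) < O(2^n)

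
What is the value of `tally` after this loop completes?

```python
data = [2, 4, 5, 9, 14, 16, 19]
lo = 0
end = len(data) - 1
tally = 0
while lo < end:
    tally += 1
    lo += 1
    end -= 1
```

Iterations until pointers meet (list length 7)
`tally` takes the values: 0 → 1 → 2 → 3

Answer: 3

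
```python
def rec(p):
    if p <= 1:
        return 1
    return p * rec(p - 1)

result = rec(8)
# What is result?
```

rec(8) = 8 * 7 * 6 * 5 * 4 * 3 * 2 * 1 = 40320

Answer: 40320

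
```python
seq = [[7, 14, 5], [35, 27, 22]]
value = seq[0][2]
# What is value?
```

Trace:
`seq = [[7, 14, 5], [35, 27, 22]]` → seq = [[7, 14, 5], [35, 27, 22]]
`value = seq[0][2]` → value = 5
So value = 5

Answer: 5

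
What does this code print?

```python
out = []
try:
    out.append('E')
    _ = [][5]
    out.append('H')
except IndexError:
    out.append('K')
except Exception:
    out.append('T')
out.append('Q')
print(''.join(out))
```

Execution trace: 'E' (try body) → 'K' (except IndexError) → 'Q' (after the try/except). Output: EKQ

Answer: EKQ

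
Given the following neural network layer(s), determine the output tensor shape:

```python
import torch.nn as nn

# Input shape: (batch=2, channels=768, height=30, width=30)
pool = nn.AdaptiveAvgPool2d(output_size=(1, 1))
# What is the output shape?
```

Input: (2, 768, 30, 30) -> Output: (2, 768, 1, 1)

Answer: (2, 768, 1, 1)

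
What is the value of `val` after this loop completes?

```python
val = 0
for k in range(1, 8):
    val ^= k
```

XOR of 1 to 7
`val` takes the values: 0 → 1 → 3 → 0 → 4 → 1 → 7 → 0

Answer: 0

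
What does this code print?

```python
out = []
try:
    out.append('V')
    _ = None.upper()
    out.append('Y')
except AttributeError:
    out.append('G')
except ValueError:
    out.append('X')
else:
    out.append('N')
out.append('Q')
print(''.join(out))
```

Execution trace: 'V' (try body) → 'G' (except AttributeError) → 'Q' (after the try/except). Output: VGQ

Answer: VGQ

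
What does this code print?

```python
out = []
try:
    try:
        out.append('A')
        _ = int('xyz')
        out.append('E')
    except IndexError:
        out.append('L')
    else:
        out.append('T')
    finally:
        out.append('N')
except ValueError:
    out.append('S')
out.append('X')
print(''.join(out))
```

Execution trace: 'A' (inner try body) → 'N' (inner finally) → 'S' (outer except ValueError) → 'X' (after the try/except). Output: ANSX

Answer: ANSX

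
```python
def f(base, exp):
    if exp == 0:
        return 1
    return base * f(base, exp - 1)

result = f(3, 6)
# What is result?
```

f(3, 6) = 3 * 3 * 3 * 3 * 3 * 3 = 729

Answer: 729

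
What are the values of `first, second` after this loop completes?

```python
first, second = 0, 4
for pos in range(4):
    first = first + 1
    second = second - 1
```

first goes 0→4, second goes 4→0
`first, second` takes the values: (0, 4) → (1, 4) → (1, 3) → (2, 3) → (2, 2) → (3, 2) → (3, 1) → (4, 1) → (4, 0)

Answer: 4, 0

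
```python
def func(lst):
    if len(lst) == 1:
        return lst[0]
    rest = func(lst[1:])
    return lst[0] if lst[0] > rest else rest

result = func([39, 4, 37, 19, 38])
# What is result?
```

Recursive max over [39, 4, 37, 19, 38] = 39

Answer: 39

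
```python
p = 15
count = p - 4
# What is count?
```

Trace:
`p = 15` → p = 15
`count = p - 4` → count = 11
So count = 11

Answer: 11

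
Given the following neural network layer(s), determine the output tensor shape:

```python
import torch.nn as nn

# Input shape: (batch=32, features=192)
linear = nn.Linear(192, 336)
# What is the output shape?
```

Input: (32, 192) -> Output: (32, 336)

Answer: (32, 336)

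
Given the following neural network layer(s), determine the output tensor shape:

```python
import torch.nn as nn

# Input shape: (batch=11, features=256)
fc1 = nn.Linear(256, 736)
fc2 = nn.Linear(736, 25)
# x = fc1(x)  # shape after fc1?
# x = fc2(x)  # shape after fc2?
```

Input: (11, 256) -> after fc1: (11, 736) -> Output: (11, 25)

Answer: (11, 25)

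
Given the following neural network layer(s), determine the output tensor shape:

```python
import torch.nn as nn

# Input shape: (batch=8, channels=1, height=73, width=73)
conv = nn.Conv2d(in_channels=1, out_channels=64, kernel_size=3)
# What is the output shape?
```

Input: (8, 1, 73, 73) -> Output: (8, 64, 71, 71)

Answer: (8, 64, 71, 71)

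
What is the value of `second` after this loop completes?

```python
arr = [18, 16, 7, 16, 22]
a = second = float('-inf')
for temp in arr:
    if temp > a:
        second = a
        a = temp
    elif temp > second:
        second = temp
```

Second largest (with repeats) in [18, 16, 7, 16, 22]
`second` takes the values: -inf → 16 → 18

Answer: 18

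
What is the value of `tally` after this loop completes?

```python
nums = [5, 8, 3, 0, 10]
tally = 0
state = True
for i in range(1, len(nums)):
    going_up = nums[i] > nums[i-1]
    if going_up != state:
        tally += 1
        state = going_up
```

Count direction changes in [5, 8, 3, 0, 10]
`tally` takes the values: 0 → 1 → 2

Answer: 2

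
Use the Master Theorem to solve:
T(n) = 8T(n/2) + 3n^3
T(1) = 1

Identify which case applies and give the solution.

a=8, b=2, f(n)=3n^3. log_2(8) = 3. Since c=3 = 3, Case 2 applies: T(n) = Θ(n^log_b(a) · log n) = O(n^3 log n).

Answer: O(n^3 log n) - Case 2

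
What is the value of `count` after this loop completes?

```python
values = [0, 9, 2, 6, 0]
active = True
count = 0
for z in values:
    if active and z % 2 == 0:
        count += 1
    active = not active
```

Count even values at even positions
`count` takes the values: 0 → 1 → 2 → 3

Answer: 3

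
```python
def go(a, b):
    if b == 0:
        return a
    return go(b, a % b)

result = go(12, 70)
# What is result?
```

go(12, 70) -> go(70, 12) -> go(12, 10) -> go(10, 2) -> go(2, 0) -> 2

Answer: 2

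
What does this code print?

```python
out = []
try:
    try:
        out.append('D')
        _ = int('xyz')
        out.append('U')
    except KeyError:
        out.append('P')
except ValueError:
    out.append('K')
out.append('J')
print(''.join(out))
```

Execution trace: 'D' (try body) → 'K' (outer except ValueError) → 'J' (after the try/except). Output: DKJ

Answer: DKJ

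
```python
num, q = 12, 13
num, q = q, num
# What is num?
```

Trace:
`num, q = 12, 13` → num = 12; q = 13
`num, q = q, num` → num = 13; q = 12
So num = 13

Answer: 13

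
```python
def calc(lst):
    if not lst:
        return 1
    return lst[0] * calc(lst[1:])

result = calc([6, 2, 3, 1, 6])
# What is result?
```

Product over [6, 2, 3, 1, 6] = 6 * 2 * 3 * 1 * 6 = 216

Answer: 216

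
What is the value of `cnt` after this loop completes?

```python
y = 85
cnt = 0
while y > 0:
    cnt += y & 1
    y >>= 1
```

Count set bits in 85 (binary: 0b1010101)
`cnt` takes the values: 0 → 1 → 2 → 3 → 4

Answer: 4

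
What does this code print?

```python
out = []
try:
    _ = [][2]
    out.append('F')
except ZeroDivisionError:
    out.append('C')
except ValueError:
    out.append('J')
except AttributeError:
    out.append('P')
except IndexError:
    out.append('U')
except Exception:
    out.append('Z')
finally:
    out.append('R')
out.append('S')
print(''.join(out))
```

Execution trace: 'U' (except IndexError) → 'R' (finally) → 'S' (after the try/except). Output: URS

Answer: URS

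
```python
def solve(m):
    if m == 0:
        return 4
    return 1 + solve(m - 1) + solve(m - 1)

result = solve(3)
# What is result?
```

solve(m) = 1 + 2·solve(m-1), solve(0)=4. Closed form: (4+1)·2^3 - 1 = 39.

Answer: 39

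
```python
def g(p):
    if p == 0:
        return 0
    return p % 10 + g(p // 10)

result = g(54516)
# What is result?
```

Sum of digits of 54516: 6 + 1 + 5 + 4 + 5 = 21

Answer: 21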